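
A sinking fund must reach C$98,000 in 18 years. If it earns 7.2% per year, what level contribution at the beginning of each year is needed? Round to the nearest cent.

C$2,637.61

FV-annuity factor × (1+i) = 37.154842; PMT = 98000 / 37.154842 = 2,637.6104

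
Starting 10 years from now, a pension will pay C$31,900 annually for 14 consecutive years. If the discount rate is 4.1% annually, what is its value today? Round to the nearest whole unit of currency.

C$233,165

PV at t=9 (ordinary 14-year annuity): 31900 × a(14|0.041) = 31900 × 10.493728 = 334,749.9218
PV₀ = 334,749.9218 / (1+0.041)^9 = 334,749.9218 / 1.435676 = 233,165.3000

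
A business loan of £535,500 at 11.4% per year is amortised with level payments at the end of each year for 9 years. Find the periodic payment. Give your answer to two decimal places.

£98,220.77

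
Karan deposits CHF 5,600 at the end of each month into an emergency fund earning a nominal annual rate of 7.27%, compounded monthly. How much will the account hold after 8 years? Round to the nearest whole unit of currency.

CHF 726,317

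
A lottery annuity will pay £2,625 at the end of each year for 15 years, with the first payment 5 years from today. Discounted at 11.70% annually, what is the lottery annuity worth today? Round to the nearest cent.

Value one period before first payment (t=4): 2625 × [1 − (1+0.117)^(−15)] / 0.117 = 2625 × 6.921398 = 18,168.6694
Discount back 4 years: 18,168.6694 × (1+0.117)^(−4) = 18,168.6694 × 0.642373 = 11,671.0635

£11,671.06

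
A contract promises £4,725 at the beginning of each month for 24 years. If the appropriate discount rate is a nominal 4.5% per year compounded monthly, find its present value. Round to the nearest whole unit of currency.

£834,362

Periodic rate i = 0.045/12 = 0.00375; n = 24 × 12 = 288 periods.
PV = PMT · [1 − (1+i)^(−n)] / i × (1+i) = 4725 · 176.584468 = 834,361.6130
(Beginning-of-period payments → annuity-due factor ×(1+i).)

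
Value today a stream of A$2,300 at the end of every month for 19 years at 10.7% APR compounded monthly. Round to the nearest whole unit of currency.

A$223,863

i = 0.107/12 = 0.00891667 per month; n = 19·12 = 228.
PV = 2300 × [1 − (1+0.00891667)^(−228)] / 0.00891667 = 2300 × 97.331522 = 223,862.5012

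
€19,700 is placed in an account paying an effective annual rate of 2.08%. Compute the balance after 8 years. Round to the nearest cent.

€23,226.91

FV = 19,700 × (1 + 0.0208)^8 = 23,226.9143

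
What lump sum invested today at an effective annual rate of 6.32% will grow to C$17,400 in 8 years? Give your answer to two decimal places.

C$10,656.87

PV = 17,400 / (1 + 0.0632)^8 = 17,400 / 1.632750 = 10,656.8660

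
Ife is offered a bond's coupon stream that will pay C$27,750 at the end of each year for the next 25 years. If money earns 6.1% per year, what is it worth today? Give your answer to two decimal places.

C$351,392.24

Annuity factor a(25|0.061) = 12.662784; PV = 27750 × 12.662784 = 351,392.2424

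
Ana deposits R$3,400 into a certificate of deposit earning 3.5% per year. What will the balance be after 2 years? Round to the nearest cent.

R$3,642.16

FV = PV·(1+i)^n = 3,400 × 1.071225 = 3,642.1650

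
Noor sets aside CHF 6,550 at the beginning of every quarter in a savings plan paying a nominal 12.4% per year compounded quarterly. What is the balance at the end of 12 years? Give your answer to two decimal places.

i = 0.124/4 = 0.031 per quarter; n = 12·4 = 48.
FV = 6550 × [(1+0.031)^48 − 1] / 0.031 × (1+i) = 6550 × 110.725495 = 725,251.9905
(annuity-due: payments at period start, so ×(1+i).)

CHF 725,251.99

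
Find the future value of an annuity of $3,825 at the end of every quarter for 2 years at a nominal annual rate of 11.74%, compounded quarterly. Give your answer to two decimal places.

Periodic rate i = 0.1174/4 = 0.02935; n = 2 × 4 = 8 periods.
FV = PMT · [(1+i)^n − 1] / i = 3825 · 8.871852 = 33,934.8325

$33,934.83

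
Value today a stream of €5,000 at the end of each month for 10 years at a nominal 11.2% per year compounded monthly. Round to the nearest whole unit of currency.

i = 0.112/12 = 0.00933333 per month; n = 10·12 = 120.
PV = 5000 × [1 − (1+0.00933333)^(−120)] / 0.00933333 = 5000 × 72.002248 = 360,011.2380

€360,011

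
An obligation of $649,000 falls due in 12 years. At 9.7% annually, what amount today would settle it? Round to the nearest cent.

PV = 649,000 / (1 + 0.097)^12 = 649,000 / 3.037243 = 213,680.6351

$213,680.64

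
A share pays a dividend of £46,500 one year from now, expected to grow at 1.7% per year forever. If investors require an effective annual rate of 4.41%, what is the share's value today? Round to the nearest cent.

PV = PMT / (i − g) = 46500 / (0.0441 − 0.017) = 46500 / 0.027100 = 1,715,867.1587

£1,715,867.16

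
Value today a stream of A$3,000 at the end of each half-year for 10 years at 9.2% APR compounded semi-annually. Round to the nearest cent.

i = 0.092/2 = 0.046 per half-year; n = 10·2 = 20.
PV = PMT · [1 − (1+i)^(−n)] / i = 3000 · 12.895950 = 38,687.8505

A$38,687.85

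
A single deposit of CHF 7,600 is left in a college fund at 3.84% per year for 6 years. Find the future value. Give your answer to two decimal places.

7,600 × (1+0.0384)^6 = 7,600 × 1.253684 = 9,527.9983

CHF 9,528.00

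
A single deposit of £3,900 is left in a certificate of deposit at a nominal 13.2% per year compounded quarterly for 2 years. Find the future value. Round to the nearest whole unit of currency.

£5,057

Periodic rate i = 0.132/4 = 0.033; n = 2 × 4 = 8 periods.
3,900 × (1+0.033)^8 = 3,900 × 1.296590 = 5,056.6999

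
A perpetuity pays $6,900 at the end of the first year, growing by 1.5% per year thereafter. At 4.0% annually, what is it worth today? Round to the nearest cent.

$276,000.00

PV = PMT / (i − g) = 6900 / (0.04 − 0.015) = 6900 / 0.025000 = 276,000.0000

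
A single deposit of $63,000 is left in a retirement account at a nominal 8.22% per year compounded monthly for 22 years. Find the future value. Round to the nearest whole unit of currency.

With 12 periods per year: i = 0.00685, n = 264.
FV = 63,000 × (1 + 0.00685)^264 = 381,980.3230

$381,980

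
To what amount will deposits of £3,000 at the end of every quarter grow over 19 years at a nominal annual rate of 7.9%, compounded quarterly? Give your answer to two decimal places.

£519,648.27

Periodic rate i = 0.079/4 = 0.01975; n = 19 × 4 = 76 periods.
FV = PMT · [(1+i)^n − 1] / i = 3000 · 173.216091 = 519,648.2730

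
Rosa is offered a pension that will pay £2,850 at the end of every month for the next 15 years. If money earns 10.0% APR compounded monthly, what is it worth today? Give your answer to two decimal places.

£265,213.70

Periodic rate i = 0.1/12 = 0.00833333; n = 15 × 12 = 180 periods.
Annuity factor a(180|0.00833333) = 93.057439; PV = 2850 × 93.057439 = 265,213.7006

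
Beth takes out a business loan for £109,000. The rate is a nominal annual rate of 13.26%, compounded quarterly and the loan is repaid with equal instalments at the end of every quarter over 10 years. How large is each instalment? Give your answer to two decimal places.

With 4 periods per year: i = 0.03315, n = 40.
Annuity-PV factor = 21.981618; PMT = 109000 / 21.981618 = 4,958.6887

£4,958.69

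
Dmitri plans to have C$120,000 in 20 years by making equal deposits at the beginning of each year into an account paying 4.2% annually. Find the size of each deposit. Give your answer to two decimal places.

C$3,787.80

PMT = 120000 / ( [(1+0.042)^20 − 1] / 0.042 × (1+i) ) = 120000 / 31.680637 = 3,787.8027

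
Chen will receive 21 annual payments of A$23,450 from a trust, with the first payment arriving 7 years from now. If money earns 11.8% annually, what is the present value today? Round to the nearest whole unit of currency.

Value one period before first payment (t=6): 23450 × [1 − (1+0.118)^(−21)] / 0.118 = 23450 × 7.660172 = 179,631.0301
Discount back 6 years: 179,631.0301 × (1+0.118)^(−6) = 179,631.0301 × 0.512093 = 91,987.8650

A$91,988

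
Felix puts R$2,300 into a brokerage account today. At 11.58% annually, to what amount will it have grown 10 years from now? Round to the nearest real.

FV = PV·(1+i)^n = 2,300 × 2.991325 = 6,880.0470

R$6,880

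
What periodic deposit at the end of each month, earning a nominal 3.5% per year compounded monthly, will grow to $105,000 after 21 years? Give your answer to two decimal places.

Periodic rate i = 0.035/12 = 0.00291667; n = 21 × 12 = 252 periods.
FV-annuity factor = 371.400736; PMT = 105000 / 371.400736 = 282.7135

$282.71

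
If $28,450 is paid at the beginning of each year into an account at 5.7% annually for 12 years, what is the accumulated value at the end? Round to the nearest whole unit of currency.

$498,510

FV = 28450 × [(1+0.057)^12 − 1] / 0.057 × (1+i) = 28450 × 17.522307 = 498,509.6206
(annuity-due: payments at period start, so ×(1+i).)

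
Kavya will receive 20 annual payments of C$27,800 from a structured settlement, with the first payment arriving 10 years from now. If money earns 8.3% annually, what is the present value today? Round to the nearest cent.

C$130,252.33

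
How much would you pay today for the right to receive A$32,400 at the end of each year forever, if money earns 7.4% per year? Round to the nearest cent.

A$437,837.84

PV = C/r = 32400/0.074 = 437,837.8378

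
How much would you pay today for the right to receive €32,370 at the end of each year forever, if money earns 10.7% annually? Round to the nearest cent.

PV = C/r = 32370/0.107 = 302,523.3645

€302,523.36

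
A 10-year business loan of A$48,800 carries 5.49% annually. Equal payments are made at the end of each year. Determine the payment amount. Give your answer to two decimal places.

A$6,471.08

Annuity-PV factor = 7.541243; PMT = 48800 / 7.541243 = 6,471.0821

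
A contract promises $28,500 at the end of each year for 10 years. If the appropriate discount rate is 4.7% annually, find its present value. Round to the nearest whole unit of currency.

$223,311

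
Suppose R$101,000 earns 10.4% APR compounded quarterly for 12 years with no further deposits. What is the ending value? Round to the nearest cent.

R$346,253.91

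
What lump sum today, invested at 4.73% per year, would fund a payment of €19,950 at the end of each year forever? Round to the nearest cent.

PV = PMT / i = 19950 / 0.0473 = 421,775.8985

€421,775.90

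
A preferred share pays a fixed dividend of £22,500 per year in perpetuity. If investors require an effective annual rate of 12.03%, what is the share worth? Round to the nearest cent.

£187,032.42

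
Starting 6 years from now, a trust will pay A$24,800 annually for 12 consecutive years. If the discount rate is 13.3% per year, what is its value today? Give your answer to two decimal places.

A$77,553.69

Value one period before first payment (t=5): 24800 × [1 − (1+0.133)^(−12)] / 0.133 = 24800 × 5.838487 = 144,794.4747
Discount back 5 years: 144,794.4747 × (1+0.133)^(−5) = 144,794.4747 × 0.535612 = 77,553.6853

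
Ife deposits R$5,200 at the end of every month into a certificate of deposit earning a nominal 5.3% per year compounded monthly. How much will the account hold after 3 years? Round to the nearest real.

With 12 periods per year: i = 0.00441667, n = 36.
FV = 5200 × [(1+0.00441667)^36 − 1] / 0.00441667 = 5200 × 38.927001 = 202,420.4071

R$202,420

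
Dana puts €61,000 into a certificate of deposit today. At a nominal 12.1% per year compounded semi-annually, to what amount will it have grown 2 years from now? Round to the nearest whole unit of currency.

€77,157

With 2 periods per year: i = 0.0605, n = 4.
61,000 × (1+0.0605)^4 = 61,000 × 1.264861 = 77,156.5014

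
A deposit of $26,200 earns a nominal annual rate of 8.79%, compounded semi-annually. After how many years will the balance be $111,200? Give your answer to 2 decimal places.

Periodic rate i = 0.0879/2 = 0.04395.
n = ln(111200/26200) / ln(1+0.04395) = ln(4.24427) / 0.043012 = 33.6089 half-years
= 33.6089/2 years

16.80 years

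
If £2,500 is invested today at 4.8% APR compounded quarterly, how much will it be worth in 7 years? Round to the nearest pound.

£3,491

With 4 periods per year: i = 0.012, n = 28.
2,500 × (1+0.012)^28 = 2,500 × 1.396543 = 3,491.3578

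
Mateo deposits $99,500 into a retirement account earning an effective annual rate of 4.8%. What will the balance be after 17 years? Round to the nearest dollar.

$220,783

99,500 × (1+0.048)^17 = 99,500 × 2.218921 = 220,782.6215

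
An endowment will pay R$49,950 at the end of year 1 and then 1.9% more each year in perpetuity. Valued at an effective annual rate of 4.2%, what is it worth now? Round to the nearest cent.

PV = PMT / (i − g) = 49950 / (0.042 − 0.019) = 49950 / 0.023000 = 2,171,739.1304

R$2,171,739.13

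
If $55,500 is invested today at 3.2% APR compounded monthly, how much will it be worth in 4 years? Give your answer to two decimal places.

i = 0.032/12 = 0.00266667 per month; n = 4·12 = 48.
FV = PV·(1+i)^n = 55,500 × 1.136359 = 63,067.9462

$63,067.95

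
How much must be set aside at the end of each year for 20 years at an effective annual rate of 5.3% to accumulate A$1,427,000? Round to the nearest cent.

A$41,805.84

FV-annuity factor = 34.133990; PMT = 1.427e+06 / 34.133990 = 41,805.8368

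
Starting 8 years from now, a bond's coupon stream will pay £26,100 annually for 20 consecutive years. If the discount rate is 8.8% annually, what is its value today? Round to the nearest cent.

Value one period before first payment (t=7): 26100 × [1 − (1+0.088)^(−20)] / 0.088 = 26100 × 9.260151 = 241,689.9504
Discount back 7 years: 241,689.9504 × (1+0.088)^(−7) = 241,689.9504 × 0.554112 = 133,923.3564

£133,923.36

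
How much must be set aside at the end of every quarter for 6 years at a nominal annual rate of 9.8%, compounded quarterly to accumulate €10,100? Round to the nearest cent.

With 4 periods per year: i = 0.0245, n = 24.
PMT = 10100 / ( [(1+0.0245)^24 − 1] / 0.0245 ) = 10100 / 32.149755 = 314.1548

€314.15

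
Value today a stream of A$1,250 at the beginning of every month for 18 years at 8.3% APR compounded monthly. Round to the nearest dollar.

i = 0.083/12 = 0.00691667 per month; n = 18·12 = 216.
PV = PMT · [1 − (1+i)^(−n)] / i × (1+i) = 1250 · 112.731418 = 140,914.2726
(annuity-due: payments at period start, so ×(1+i).)

A$140,914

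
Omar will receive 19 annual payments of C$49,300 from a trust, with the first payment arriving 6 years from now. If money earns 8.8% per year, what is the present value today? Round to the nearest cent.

C$293,461.55

Value one period before first payment (t=5): 49300 × [1 − (1+0.088)^(−19)] / 0.088 = 49300 × 9.075045 = 447,399.7026
Discount back 5 years: 447,399.7026 × (1+0.088)^(−5) = 447,399.7026 × 0.655927 = 293,461.5549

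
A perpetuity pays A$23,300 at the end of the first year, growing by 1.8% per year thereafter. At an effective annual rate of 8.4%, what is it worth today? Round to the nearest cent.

A$353,030.30

PV = PMT / (i − g) = 23300 / (0.084 − 0.018) = 23300 / 0.066000 = 353,030.3030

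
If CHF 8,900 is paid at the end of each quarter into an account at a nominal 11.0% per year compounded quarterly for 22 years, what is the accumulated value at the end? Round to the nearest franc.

CHF 3,198,924

i = 0.11/4 = 0.0275 per quarter; n = 22·4 = 88.
FV = PMT · [(1+i)^n − 1] / i = 8900 · 359.429624 = 3,198,923.6513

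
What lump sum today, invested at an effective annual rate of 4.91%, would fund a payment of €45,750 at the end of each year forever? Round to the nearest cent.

PV = PMT / i = 45750 / 0.0491 = 931,771.8941

€931,771.89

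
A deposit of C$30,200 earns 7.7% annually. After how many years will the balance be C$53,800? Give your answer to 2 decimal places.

7.78 years

(1+i)^n = 53800/30200 = 1.78146, so n = ln 1.78146 / ln 1.077 = 7.7843 years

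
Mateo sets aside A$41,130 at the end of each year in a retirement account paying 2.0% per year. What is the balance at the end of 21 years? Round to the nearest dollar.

FV = 41130 × [(1+0.02)^21 − 1] / 0.02 = 41130 × 25.783317 = 1,060,467.8362

A$1,060,468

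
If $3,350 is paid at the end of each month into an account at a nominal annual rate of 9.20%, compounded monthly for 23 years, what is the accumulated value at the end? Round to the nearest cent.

$3,159,713.08

With 12 periods per year: i = 0.00766667, n = 276.
FV = PMT · [(1+i)^n − 1] / i = 3350 · 943.197934 = 3,159,713.0785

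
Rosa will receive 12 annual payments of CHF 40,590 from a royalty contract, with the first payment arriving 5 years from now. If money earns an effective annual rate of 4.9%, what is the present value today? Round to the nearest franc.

CHF 298,788

Value one period before first payment (t=4): 40590 × [1 − (1+0.049)^(−12)] / 0.049 = 40590 × 8.913452 = 361,797.0221
Discount back 4 years: 361,797.0221 × (1+0.049)^(−4) = 361,797.0221 × 0.825844 = 298,787.9202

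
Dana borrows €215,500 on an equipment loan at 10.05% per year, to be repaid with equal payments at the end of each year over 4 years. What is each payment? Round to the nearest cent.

€68,057.55

Annuity-PV factor = 3.166438; PMT = 215500 / 3.166438 = 68,057.5550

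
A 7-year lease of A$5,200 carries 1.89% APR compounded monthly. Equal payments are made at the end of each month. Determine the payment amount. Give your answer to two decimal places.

With 12 periods per year: i = 0.001575, n = 84.
PMT = 5200 / ( [1 − (1+0.001575)^(−84)] / 0.001575 ) = 5200 / 78.622656 = 66.1387

A$66.14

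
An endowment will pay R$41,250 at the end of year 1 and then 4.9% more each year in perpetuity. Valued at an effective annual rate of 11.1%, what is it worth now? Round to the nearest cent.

R$665,322.58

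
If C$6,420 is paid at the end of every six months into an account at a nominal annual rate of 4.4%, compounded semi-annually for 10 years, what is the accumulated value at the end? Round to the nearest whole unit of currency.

C$159,134

Periodic rate i = 0.044/2 = 0.022; n = 10 × 2 = 20 periods.
FV = 6420 × [(1+0.022)^20 − 1] / 0.022 = 6420 × 24.787190 = 159,133.7619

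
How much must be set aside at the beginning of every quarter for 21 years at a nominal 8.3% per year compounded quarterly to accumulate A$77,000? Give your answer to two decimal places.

A$339.29

i = 0.083/4 = 0.02075 per quarter; n = 21·4 = 84.
PMT = 77000 / ( [(1+0.02075)^84 − 1] / 0.02075 × (1+i) ) = 77000 / 226.947616 = 339.2853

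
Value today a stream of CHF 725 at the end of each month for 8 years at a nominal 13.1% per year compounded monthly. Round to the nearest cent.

With 12 periods per year: i = 0.0109167, n = 96.
PV = PMT · [1 − (1+i)^(−n)] / i = 725 · 59.300585 = 42,992.9242

CHF 42,992.92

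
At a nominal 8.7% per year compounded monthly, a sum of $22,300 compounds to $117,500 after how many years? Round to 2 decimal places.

19.17 years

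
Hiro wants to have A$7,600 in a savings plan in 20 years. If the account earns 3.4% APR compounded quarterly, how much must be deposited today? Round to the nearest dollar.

A$3,861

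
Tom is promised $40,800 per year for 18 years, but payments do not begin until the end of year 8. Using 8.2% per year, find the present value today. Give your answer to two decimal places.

$217,217.44

PV at t=7 (ordinary 18-year annuity): 40800 × a(18|0.082) = 40800 × 9.243264 = 377,125.1714
Discount back 7 years: 377,125.1714 × (1+0.082)^(−7) = 377,125.1714 × 0.575982 = 217,217.4421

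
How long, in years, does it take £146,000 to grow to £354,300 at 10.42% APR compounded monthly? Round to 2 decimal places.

8.54 years

Periodic rate i = 0.1042/12 = 0.00868333.
n = ln(354300/146000) / ln(1+0.00868333) = ln(2.42671) / 0.008646 = 102.5391 months
= 102.5391/12 years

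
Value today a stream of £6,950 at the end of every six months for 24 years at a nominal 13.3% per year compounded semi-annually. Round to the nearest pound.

Periodic rate i = 0.133/2 = 0.0665; n = 24 × 2 = 48 periods.
Annuity factor a(48|0.0665) = 14.353592; PV = 6950 × 14.353592 = 99,757.4674

£99,757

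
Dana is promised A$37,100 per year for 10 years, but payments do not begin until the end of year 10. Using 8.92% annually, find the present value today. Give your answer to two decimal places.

PV at t=9 (ordinary 10-year annuity): 37100 × a(10|0.0892) = 37100 × 6.440318 = 238,935.8032
Discount back 9 years: 238,935.8032 × (1+0.0892)^(−9) = 238,935.8032 × 0.463480 = 110,742.0445

A$110,742.04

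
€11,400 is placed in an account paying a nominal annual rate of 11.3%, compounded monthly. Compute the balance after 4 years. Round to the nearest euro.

Periodic rate i = 0.113/12 = 0.00941667; n = 4 × 12 = 48 periods.
FV = 11,400 × (1 + 0.00941667)^48 = 17,876.7048

€17,877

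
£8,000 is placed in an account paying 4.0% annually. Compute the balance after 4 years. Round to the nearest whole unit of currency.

FV = PV·(1+i)^n = 8,000 × 1.169859 = 9,358.8685

£9,359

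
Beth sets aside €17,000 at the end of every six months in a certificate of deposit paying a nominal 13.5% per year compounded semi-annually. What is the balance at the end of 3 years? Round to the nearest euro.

€120,842

i = 0.135/2 = 0.0675 per half-year; n = 3·2 = 6.
Accumulation factor s(6|0.0675) = 7.108364; FV = 17000 × 7.108364 = 120,842.1907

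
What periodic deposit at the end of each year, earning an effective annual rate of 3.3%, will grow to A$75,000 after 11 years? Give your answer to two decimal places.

A$5,766.08

PMT = 75000 / ( [(1+0.033)^11 − 1] / 0.033 ) = 75000 / 13.007111 = 5,766.0769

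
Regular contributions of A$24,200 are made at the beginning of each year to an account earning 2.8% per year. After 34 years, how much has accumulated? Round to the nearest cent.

Accumulation factor s(34|0.028) × (1+i) = 57.171746; FV = 24200 × 57.171746 = 1,383,556.2460
(annuity-due: payments at period start, so ×(1+i).)

A$1,383,556.25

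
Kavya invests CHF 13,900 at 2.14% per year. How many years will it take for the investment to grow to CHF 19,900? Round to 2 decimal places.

(1+i)^n = 19900/13900 = 1.43165, so n = ln 1.43165 / ln 1.0214 = 16.9466 years

16.95 years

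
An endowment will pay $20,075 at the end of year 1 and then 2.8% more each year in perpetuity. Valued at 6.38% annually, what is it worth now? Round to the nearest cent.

$560,754.19

PV = D₁/(r − g) = 20075/(0.0638 − 0.028) = 560,754.1899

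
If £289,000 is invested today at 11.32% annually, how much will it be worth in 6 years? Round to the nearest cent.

FV = PV·(1+i)^n = 289,000 × 1.903002 = 549,967.5036

£549,967.50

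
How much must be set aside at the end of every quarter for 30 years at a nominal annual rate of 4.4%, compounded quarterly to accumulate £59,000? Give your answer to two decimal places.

£238.91

i = 0.044/4 = 0.011 per quarter; n = 30·4 = 120.
FV-annuity factor = 246.958073; PMT = 59000 / 246.958073 = 238.9070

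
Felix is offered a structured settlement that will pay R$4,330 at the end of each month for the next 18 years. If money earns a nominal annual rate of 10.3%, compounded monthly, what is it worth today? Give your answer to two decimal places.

With 12 periods per year: i = 0.00858333, n = 216.
Annuity factor a(216|0.00858333) = 98.114166; PV = 4330 × 98.114166 = 424,834.3402

R$424,834.34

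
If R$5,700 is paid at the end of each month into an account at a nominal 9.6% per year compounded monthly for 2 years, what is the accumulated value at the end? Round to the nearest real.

R$150,156

i = 0.096/12 = 0.008 per month; n = 2·12 = 24.
FV = PMT · [(1+i)^n − 1] / i = 5700 · 26.343155 = 150,155.9841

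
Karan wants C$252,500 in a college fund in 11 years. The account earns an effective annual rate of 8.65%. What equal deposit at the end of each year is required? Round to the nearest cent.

C$14,651.36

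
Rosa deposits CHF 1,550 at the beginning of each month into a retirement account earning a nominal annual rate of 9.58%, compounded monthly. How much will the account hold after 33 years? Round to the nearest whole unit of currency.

CHF 4,366,008

With 12 periods per year: i = 0.00798333, n = 396.
Accumulation factor s(396|0.00798333) × (1+i) = 2816.779178; FV = 1550 × 2816.779178 = 4,366,007.7263
(annuity-due: payments at period start, so ×(1+i).)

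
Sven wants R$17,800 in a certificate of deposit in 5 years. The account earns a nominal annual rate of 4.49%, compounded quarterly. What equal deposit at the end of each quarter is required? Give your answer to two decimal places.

i = 0.0449/4 = 0.011225 per quarter; n = 5·4 = 20.
FV-annuity factor = 22.283496; PMT = 17800 / 22.283496 = 798.7974

R$798.80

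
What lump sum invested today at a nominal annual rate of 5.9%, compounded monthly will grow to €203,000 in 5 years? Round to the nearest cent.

€151,249.20

Periodic rate i = 0.059/12 = 0.00491667; n = 5 × 12 = 60 periods.
PV = 203,000 / (1 + 0.00491667)^60 = 203,000 / 1.342156 = 151,249.2017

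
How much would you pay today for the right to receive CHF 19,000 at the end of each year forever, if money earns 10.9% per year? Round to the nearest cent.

PV = C/r = 19000/0.109 = 174,311.9266

CHF 174,311.93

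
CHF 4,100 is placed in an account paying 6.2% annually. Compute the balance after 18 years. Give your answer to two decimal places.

CHF 12,106.68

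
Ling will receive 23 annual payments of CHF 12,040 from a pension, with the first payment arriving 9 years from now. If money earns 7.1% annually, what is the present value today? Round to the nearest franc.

CHF 77,736

PV at t=8 (ordinary 23-year annuity): 12040 × a(23|0.071) = 12040 × 11.176578 = 134,565.9977
PV₀ = 134,565.9977 / (1+0.071)^8 = 134,565.9977 / 1.731075 = 77,735.5309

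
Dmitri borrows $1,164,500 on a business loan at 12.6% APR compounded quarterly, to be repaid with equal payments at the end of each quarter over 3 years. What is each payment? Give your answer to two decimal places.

i = 0.126/4 = 0.0315 per quarter; n = 3·4 = 12.
PMT = 1.1645e+06 / ( [1 − (1+0.0315)^(−12)] / 0.0315 ) = 1.1645e+06 / 9.865460 = 118,038.0798

$118,038.08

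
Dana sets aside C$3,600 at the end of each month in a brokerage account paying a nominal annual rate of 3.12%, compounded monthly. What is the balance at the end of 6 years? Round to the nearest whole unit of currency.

With 12 periods per year: i = 0.0026, n = 72.
FV = PMT · [(1+i)^n − 1] / i = 3600 · 79.067507 = 284,643.0246

C$284,643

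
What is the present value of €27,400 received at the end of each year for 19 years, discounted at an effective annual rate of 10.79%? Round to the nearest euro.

€217,696

Annuity factor a(19|0.1079) = 7.945121; PV = 27400 × 7.945121 = 217,696.3084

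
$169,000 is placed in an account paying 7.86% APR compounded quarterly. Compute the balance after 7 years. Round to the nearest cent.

i = 0.0786/4 = 0.01965 per quarter; n = 7·4 = 28.
FV = PV·(1+i)^n = 169,000 × 1.724374 = 291,419.2020

$291,419.20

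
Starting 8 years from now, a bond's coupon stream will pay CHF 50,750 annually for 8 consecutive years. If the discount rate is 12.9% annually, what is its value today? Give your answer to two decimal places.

CHF 104,519.35

Value one period before first payment (t=7): 50750 × [1 − (1+0.129)^(−8)] / 0.129 = 50750 × 4.815244 = 244,373.6122
Discount back 7 years: 244,373.6122 × (1+0.129)^(−7) = 244,373.6122 × 0.427703 = 104,519.3535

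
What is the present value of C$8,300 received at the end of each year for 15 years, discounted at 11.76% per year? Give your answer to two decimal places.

PV = PMT · [1 − (1+i)^(−n)] / i = 8300 · 6.899060 = 57,262.1979

C$57,262.20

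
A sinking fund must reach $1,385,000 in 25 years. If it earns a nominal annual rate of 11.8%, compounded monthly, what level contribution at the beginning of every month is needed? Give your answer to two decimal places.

$756.29

Periodic rate i = 0.118/12 = 0.00983333; n = 25 × 12 = 300 periods.
FV-annuity factor × (1+i) = 1831.318912; PMT = 1.385e+06 / 1831.318912 = 756.2855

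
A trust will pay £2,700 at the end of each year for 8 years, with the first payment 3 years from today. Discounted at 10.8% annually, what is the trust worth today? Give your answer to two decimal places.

Value one period before first payment (t=2): 2700 × [1 − (1+0.108)^(−8)] / 0.108 = 2700 × 5.183034 = 13,994.1922
PV₀ = 13,994.1922 / (1+0.108)^2 = 13,994.1922 / 1.227664 = 11,399.0409

£11,399.04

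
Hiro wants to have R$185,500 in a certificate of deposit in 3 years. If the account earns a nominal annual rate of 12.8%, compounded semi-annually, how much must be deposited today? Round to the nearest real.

R$127,848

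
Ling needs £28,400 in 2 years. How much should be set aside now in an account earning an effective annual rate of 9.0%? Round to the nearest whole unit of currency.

£23,904

PV = 28,400 / (1 + 0.09)^2 = 28,400 / 1.188100 = 23,903.7118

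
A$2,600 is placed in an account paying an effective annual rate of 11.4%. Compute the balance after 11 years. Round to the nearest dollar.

FV = PV·(1+i)^n = 2,600 × 3.278967 = 8,525.3152

A$8,525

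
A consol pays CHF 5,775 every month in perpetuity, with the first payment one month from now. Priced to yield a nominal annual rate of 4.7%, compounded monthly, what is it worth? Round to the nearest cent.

CHF 1,474,468.09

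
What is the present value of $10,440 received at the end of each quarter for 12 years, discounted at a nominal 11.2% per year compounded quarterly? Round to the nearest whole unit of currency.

$273,803

i = 0.112/4 = 0.028 per quarter; n = 12·4 = 48.
PV = PMT · [1 − (1+i)^(−n)] / i = 10440 · 26.226334 = 273,802.9271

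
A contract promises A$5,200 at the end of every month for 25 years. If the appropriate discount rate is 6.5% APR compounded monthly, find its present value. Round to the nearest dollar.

A$770,134

i = 0.065/12 = 0.00541667 per month; n = 25·12 = 300.
PV = 5200 × [1 − (1+0.00541667)^(−300)] / 0.00541667 = 5200 × 148.102695 = 770,134.0119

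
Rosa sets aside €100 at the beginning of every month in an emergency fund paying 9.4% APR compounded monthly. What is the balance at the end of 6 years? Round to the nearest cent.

€9,698.76

i = 0.094/12 = 0.00783333 per month; n = 6·12 = 72.
FV = PMT · [(1+i)^n − 1] / i × (1+i) = 100 · 96.987560 = 9,698.7560
(Beginning-of-period payments → annuity-due factor ×(1+i).)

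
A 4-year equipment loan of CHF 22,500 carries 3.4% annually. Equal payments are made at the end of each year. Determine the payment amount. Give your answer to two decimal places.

CHF 6,111.12

Annuity-PV factor = 3.681816; PMT = 22500 / 3.681816 = 6,111.1155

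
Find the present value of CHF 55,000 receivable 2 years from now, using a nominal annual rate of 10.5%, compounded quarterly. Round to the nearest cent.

With 4 periods per year: i = 0.02625, n = 8.
PV = FV·(1+i)^(−n) = 55,000 × 0.812783 = 44,703.0678

CHF 44,703.07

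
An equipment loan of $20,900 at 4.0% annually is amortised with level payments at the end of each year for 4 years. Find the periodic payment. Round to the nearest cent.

$5,757.74

PMT = 20900 / ( [1 − (1+0.04)^(−4)] / 0.04 ) = 20900 / 3.629895 = 5,757.7419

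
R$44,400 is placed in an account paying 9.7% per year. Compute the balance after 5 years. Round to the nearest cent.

FV = PV·(1+i)^n = 44,400 × 1.588668 = 70,536.8576

R$70,536.86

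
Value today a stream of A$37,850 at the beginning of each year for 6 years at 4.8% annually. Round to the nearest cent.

PV = 37850 × [1 − (1+0.048)^(−6)] / 0.048 × (1+i) = 37850 × 5.353518 = 202,630.6440
(Beginning-of-period payments → annuity-due factor ×(1+i).)

A$202,630.64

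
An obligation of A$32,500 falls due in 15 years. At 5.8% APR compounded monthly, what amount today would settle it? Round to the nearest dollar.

A$13,644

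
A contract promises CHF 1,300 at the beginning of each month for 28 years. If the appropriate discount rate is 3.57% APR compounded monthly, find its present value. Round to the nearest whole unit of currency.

CHF 276,738

With 12 periods per year: i = 0.002975, n = 336.
PV = PMT · [1 − (1+i)^(−n)] / i × (1+i) = 1300 · 212.875741 = 276,738.4632
(annuity-due: payments at period start, so ×(1+i).)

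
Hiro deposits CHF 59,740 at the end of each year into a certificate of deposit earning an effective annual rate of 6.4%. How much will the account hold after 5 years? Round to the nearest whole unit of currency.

CHF 339,460

FV = PMT · [(1+i)^n − 1] / i = 59740 · 5.682287 = 339,459.8551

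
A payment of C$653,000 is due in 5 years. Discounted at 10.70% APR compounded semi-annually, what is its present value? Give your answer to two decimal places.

C$387,764.26

i = 0.107/2 = 0.0535 per half-year; n = 5·2 = 10.
PV = 653,000 / (1 + 0.0535)^10 = 653,000 / 1.684013 = 387,764.2635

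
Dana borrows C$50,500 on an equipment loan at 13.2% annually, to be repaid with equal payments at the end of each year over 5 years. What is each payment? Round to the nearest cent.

C$14,428.01

PMT = 50500 / ( [1 − (1+0.132)^(−5)] / 0.132 ) = 50500 / 3.500135 = 14,428.0140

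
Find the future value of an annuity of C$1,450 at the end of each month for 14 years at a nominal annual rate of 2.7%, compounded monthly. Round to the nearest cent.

C$295,634.64

With 12 periods per year: i = 0.00225, n = 168.
FV = 1450 × [(1+0.00225)^168 − 1] / 0.00225 = 1450 × 203.885960 = 295,634.6418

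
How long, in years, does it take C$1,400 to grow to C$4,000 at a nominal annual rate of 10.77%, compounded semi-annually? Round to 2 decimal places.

Periodic rate i = 0.1077/2 = 0.05385.
(1+i)^n = 4000/1400 = 2.85714, so n = ln 2.85714 / ln 1.05385 = 20.0156 half-years
= 20.0156/2 years

10.01 years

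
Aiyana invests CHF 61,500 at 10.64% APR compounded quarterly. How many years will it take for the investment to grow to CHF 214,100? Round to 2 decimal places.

11.88 years

Periodic rate i = 0.1064/4 = 0.0266.
(1+i)^n = 214100/61500 = 3.48130, so n = ln 3.48130 / ln 1.0266 = 47.5159 quarters
= 47.5159/4 years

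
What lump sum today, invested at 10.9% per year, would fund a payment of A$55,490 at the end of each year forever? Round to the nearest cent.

A$509,082.57

PV = PMT / i = 55490 / 0.109 = 509,082.5688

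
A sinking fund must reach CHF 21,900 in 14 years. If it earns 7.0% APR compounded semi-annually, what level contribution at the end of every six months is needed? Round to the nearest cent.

i = 0.07/2 = 0.035 per half-year; n = 14·2 = 28.
FV-annuity factor = 46.290627; PMT = 21900 / 46.290627 = 473.0979

CHF 473.10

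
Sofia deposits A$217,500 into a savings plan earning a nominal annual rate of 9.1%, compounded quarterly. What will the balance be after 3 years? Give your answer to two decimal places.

A$284,900.44

With 4 periods per year: i = 0.02275, n = 12.
FV = 217,500 × (1 + 0.02275)^12 = 284,900.4396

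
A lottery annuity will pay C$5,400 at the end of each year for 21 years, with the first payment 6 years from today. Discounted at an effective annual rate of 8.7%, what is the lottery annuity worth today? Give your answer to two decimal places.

C$33,806.08

Value one period before first payment (t=5): 5400 × [1 − (1+0.087)^(−21)] / 0.087 = 5400 × 9.500551 = 51,302.9728
Discount back 5 years: 51,302.9728 × (1+0.087)^(−5) = 51,302.9728 × 0.658950 = 33,806.0797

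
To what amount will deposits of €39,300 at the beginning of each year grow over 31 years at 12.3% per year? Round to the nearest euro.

€12,722,148

Accumulation factor s(31|0.123) × (1+i) = 323.718790; FV = 39300 × 323.718790 = 12,722,148.4573
(Beginning-of-period payments → annuity-due factor ×(1+i).)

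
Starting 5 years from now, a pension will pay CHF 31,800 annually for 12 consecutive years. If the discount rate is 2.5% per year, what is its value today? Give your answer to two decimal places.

PV at t=4 (ordinary 12-year annuity): 31800 × a(12|0.025) = 31800 × 10.257765 = 326,196.9142
PV₀ = 326,196.9142 / (1+0.025)^4 = 326,196.9142 / 1.103813 = 295,518.3048

CHF 295,518.30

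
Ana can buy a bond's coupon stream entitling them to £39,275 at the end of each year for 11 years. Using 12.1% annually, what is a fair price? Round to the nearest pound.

PV = PMT · [1 − (1+i)^(−n)] / i = 39275 · 5.911837 = 232,187.3910

£232,187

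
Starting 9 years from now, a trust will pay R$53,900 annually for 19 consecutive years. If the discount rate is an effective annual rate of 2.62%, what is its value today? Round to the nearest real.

R$649,404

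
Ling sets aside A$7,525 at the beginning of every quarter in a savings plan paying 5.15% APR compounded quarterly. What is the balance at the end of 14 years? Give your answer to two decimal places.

i = 0.0515/4 = 0.012875 per quarter; n = 14·4 = 56.
FV = 7525 × [(1+0.012875)^56 − 1] / 0.012875 × (1+i) = 7525 × 82.371046 = 619,842.1227
(annuity-due: payments at period start, so ×(1+i).)

A$619,842.12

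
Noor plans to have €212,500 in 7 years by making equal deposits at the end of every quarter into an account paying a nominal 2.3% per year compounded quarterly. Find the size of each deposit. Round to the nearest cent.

€7,016.49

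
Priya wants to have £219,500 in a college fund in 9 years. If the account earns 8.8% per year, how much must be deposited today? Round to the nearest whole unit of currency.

£102,748

PV = 219,500 / (1 + 0.088)^9 = 219,500 / 2.136289 = 102,748.2577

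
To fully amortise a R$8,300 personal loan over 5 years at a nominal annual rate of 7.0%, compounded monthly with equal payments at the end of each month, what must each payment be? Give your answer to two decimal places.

R$164.35

Periodic rate i = 0.07/12 = 0.00583333; n = 5 × 12 = 60 periods.
PMT = 8300 / ( [1 − (1+0.00583333)^(−60)] / 0.00583333 ) = 8300 / 50.501994 = 164.3499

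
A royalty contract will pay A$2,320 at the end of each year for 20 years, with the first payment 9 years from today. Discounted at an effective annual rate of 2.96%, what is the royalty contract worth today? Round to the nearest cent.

A$27,433.20

PV at t=8 (ordinary 20-year annuity): 2320 × a(20|0.0296) = 2320 × 14.932644 = 34,643.7344
Discount back 8 years: 34,643.7344 × (1+0.0296)^(−8) = 34,643.7344 × 0.791866 = 27,433.1974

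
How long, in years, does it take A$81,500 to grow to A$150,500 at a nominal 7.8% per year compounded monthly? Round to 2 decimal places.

Periodic rate i = 0.078/12 = 0.0065.
n = ln(150500/81500) / ln(1+0.0065) = ln(1.84663) / 0.006479 = 94.6694 months
= 94.6694/12 years

7.89 years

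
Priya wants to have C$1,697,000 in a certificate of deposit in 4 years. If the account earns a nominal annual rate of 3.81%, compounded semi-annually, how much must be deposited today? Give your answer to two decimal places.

C$1,459,210.33

With 2 periods per year: i = 0.01905, n = 8.
Discount factor = (1+0.01905)^(−8) = 0.859876; PV = 1,697,000 × 0.859876 = 1,459,210.3310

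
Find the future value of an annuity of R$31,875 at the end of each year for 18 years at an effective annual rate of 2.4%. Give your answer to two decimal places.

R$707,220.64

FV = 31875 × [(1+0.024)^18 − 1] / 0.024 = 31875 × 22.187314 = 707,220.6402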